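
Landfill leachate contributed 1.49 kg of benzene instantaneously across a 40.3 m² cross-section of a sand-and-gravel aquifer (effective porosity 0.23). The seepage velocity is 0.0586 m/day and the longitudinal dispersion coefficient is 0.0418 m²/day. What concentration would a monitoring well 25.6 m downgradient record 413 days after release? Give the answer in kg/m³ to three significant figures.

For an instantaneous plane source, C(x,t) = M/(n_e·A·√(4πDt)) · exp(−(x−vt)²/(4Dt)), with n_e·A the pore (flow) area.
Plume center vt = 0.0586 × 413 = 24.2018 m, so the well at 25.6 m is 1.3982 m downgradient of the peak.
√(4πDt) = 14.73 m, giving peak height M/(n_e·A·√(4πDt)) = 1.49/(0.23 × 40.3 × 14.73) = 0.01091 kg/m³.
(x−vt)²/(4Dt) = (1.3982)²/(4 × 0.0418 × 413) = 0.02831; exp(−0.02831) = 0.9721.
C = 0.01091 × 0.9721 = 0.0106 kg/m³.

0.0106 kg/m³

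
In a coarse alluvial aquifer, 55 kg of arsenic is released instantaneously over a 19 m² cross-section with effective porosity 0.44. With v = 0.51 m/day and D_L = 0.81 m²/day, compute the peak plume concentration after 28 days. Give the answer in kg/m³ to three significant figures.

The peak of an instantaneous 1D plume sits at x = vt; there the Gaussian factor is 1 and C_max = M/(n_e·A·√(4πDt)), where n_e·A is the pore area the mass is dissolved in.
√(4πDt) = √(4π × 0.81 × 28) = 16.88 m, so C_max = 55/(0.44 × 19 × 16.88) = 0.390 kg/m³.

0.390 kg/m³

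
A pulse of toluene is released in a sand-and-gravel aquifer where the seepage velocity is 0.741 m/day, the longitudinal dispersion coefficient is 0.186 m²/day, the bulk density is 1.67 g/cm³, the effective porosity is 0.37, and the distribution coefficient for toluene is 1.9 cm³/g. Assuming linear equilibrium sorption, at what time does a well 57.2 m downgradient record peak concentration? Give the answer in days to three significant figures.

736 days

Retardation factor R = 1 + ρ_b·K_d/n = 1 + 1.67 × 1.9/0.37 = 9.576.
Sorption retards both mechanisms: v_R = v/R = 0.07738 m/day, D_R = D/R = 0.01942 m²/day.
Peak time from v_R²t² + 2D_R t − x² = 0: t = (√(D_R² + v_R²x²) − D_R)/v_R².
√(D_R² + v_R²x²) = √(0.01942² + 0.07738² × 57.2²) = 4.426; v_R² = 0.005988.
t = (4.426 − 0.01942)/0.005988 = 736 days.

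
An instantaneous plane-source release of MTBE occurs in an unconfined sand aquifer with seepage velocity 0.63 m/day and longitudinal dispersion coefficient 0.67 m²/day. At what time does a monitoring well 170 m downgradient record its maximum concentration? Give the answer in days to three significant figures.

268 days

For the 1D instantaneous-source solution, setting ∂C/∂t = 0 at fixed x gives v²t² + 2Dt − x² = 0, so t = (√(D² + v²x²) − D)/v².
√(D² + v²x²) = √(0.67² + 0.63² × 170²) = 107.1; v² = 0.3969.
t = (107.1 − 0.67)/0.3969 = 268 days (vs. the pure-advection estimate x/v = 270 d).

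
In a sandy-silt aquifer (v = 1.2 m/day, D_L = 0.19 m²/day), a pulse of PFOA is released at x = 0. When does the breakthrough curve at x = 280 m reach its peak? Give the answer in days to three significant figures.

233 days

For the 1D instantaneous-source solution, setting ∂C/∂t = 0 at fixed x gives v²t² + 2Dt − x² = 0, so t = (√(D² + v²x²) − D)/v².
√(D² + v²x²) = √(0.19² + 1.2² × 280²) = 336.0; v² = 1.44.
t = (336.0 − 0.19)/1.44 = 233 days (vs. the pure-advection estimate x/v = 233 d).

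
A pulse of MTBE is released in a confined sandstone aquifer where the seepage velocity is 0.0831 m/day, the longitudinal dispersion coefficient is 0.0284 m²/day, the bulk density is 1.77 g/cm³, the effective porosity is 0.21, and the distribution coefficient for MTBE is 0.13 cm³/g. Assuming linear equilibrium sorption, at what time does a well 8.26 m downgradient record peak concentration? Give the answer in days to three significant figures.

200 days

Retardation factor R = 1 + ρ_b·K_d/n = 1 + 1.77 × 0.13/0.21 = 2.096.
Sorption retards both mechanisms: v_R = v/R = 0.03965 m/day, D_R = D/R = 0.01355 m²/day.
Peak time from v_R²t² + 2D_R t − x² = 0: t = (√(D_R² + v_R²x²) − D_R)/v_R².
√(D_R² + v_R²x²) = √(0.01355² + 0.03965² × 8.26²) = 0.3278; v_R² = 0.001572.
t = (0.3278 − 0.01355)/0.001572 = 200 days.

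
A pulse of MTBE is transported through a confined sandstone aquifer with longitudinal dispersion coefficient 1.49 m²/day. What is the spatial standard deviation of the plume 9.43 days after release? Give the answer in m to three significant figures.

Dispersive spreading gives a Gaussian with σ² = 2Dt; advection only shifts the center.
σ = √(2 × 1.49 × 9.43) = 5.30 m.

5.30 m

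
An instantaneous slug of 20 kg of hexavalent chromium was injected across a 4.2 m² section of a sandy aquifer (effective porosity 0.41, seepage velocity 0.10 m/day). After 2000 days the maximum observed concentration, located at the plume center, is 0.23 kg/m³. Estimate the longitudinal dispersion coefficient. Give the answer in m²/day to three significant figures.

0.101 m²/day

At the plume center C_max = M/(n_e·A·√(4πDt)), so D = M²/(4πt·(n_e·A·C_max)²).
n_e·A·C_max = 0.41 × 4.2 × 0.23 = 0.3961 kg/m.
D = 20²/(4π × 2000 × 0.3961²) = 0.101 m²/day.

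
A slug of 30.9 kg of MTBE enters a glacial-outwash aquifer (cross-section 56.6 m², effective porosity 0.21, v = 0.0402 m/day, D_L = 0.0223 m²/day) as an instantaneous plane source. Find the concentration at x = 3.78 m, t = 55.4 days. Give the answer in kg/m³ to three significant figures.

For an instantaneous plane source, C(x,t) = M/(n_e·A·√(4πDt)) · exp(−(x−vt)²/(4Dt)), with n_e·A the pore (flow) area.
Plume center vt = 0.0402 × 55.4 = 2.22708 m, so the well at 3.78 m is 1.55292 m downgradient of the peak.
√(4πDt) = 3.940 m, giving peak height M/(n_e·A·√(4πDt)) = 30.9/(0.21 × 56.6 × 3.940) = 0.6598 kg/m³.
(x−vt)²/(4Dt) = (1.55292)²/(4 × 0.0223 × 55.4) = 0.4880; exp(−0.4880) = 0.6139.
C = 0.6598 × 0.6139 = 0.405 kg/m³.

0.405 kg/m³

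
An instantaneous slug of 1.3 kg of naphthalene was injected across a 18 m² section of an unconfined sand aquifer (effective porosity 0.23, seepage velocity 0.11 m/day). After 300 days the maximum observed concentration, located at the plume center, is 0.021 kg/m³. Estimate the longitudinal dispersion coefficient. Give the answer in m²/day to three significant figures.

At the plume center C_max = M/(n_e·A·√(4πDt)), so D = M²/(4πt·(n_e·A·C_max)²).
n_e·A·C_max = 0.23 × 18 × 0.021 = 0.08694 kg/m.
D = 1.3²/(4π × 300 × 0.08694²) = 0.0593 m²/day.

0.0593 m²/day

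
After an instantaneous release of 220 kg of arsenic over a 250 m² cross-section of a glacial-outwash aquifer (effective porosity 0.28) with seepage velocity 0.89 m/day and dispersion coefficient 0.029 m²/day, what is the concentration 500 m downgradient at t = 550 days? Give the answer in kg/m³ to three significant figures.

0.0394 kg/m³

For an instantaneous plane source, C(x,t) = M/(n_e·A·√(4πDt)) · exp(−(x−vt)²/(4Dt)), with n_e·A the pore (flow) area.
Plume center vt = 0.89 × 550 = 489.5 m, so the well at 500 m is 10.5 m downgradient of the peak.
√(4πDt) = 14.16 m, giving peak height M/(n_e·A·√(4πDt)) = 220/(0.28 × 250 × 14.16) = 0.2220 kg/m³.
(x−vt)²/(4Dt) = (10.5)²/(4 × 0.029 × 550) = 1.728; exp(−1.728) = 0.1776.
C = 0.2220 × 0.1776 = 0.0394 kg/m³.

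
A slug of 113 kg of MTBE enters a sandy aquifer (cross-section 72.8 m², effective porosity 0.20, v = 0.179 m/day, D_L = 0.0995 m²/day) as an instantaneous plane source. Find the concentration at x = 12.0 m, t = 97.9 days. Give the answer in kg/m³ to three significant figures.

For an instantaneous plane source, C(x,t) = M/(n_e·A·√(4πDt)) · exp(−(x−vt)²/(4Dt)), with n_e·A the pore (flow) area.
Plume center vt = 0.179 × 97.9 = 17.5241 m, so the well at 12.0 m is 5.5241 m upgradient of the peak.
√(4πDt) = 11.06 m, giving peak height M/(n_e·A·√(4πDt)) = 113/(0.20 × 72.8 × 11.06) = 0.7017 kg/m³.
(x−vt)²/(4Dt) = (-5.5241)²/(4 × 0.0995 × 97.9) = 0.7832; exp(−0.7832) = 0.4569.
C = 0.7017 × 0.4569 = 0.321 kg/m³.

0.321 kg/m³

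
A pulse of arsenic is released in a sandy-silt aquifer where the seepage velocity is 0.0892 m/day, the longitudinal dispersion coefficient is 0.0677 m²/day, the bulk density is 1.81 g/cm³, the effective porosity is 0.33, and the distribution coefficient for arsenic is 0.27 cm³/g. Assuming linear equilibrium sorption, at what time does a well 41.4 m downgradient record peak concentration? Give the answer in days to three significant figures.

1130 days

Retardation factor R = 1 + ρ_b·K_d/n = 1 + 1.81 × 0.27/0.33 = 2.481.
Sorption retards both mechanisms: v_R = v/R = 0.03595 m/day, D_R = D/R = 0.02729 m²/day.
Peak time from v_R²t² + 2D_R t − x² = 0: t = (√(D_R² + v_R²x²) − D_R)/v_R².
√(D_R² + v_R²x²) = √(0.02729² + 0.03595² × 41.4²) = 1.489; v_R² = 0.001292.
t = (1.489 − 0.02729)/0.001292 = 1130 days.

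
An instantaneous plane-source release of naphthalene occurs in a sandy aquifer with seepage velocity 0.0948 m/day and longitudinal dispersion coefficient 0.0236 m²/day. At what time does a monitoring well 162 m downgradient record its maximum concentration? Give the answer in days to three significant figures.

For the 1D instantaneous-source solution, setting ∂C/∂t = 0 at fixed x gives v²t² + 2Dt − x² = 0, so t = (√(D² + v²x²) − D)/v².
√(D² + v²x²) = √(0.0236² + 0.0948² × 162²) = 15.36; v² = 0.00898704.
t = (15.36 − 0.0236)/0.00898704 = 1710 days (vs. the pure-advection estimate x/v = 1710 d).

1710 days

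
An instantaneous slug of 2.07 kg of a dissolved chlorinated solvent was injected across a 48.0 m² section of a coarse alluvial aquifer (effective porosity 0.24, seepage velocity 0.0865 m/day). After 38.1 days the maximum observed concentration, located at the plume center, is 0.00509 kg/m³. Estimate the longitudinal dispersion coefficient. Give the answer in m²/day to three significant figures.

2.60 m²/day

At the plume center C_max = M/(n_e·A·√(4πDt)), so D = M²/(4πt·(n_e·A·C_max)²).
n_e·A·C_max = 0.24 × 48.0 × 0.00509 = 0.05864 kg/m.
D = 2.07²/(4π × 38.1 × 0.05864²) = 2.60 m²/day.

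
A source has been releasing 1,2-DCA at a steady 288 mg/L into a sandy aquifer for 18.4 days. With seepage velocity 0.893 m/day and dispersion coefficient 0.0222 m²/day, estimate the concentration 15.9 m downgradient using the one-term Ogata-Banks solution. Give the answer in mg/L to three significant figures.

208 mg/L

For a continuous step input, C/C₀ ≈ ½·erfc((x−vt)/(2√(Dt))).
vt = 0.893 × 18.4 = 16.4312 m and 2√(Dt) = 2√(0.0222 × 18.4) = 1.278 m.
Argument (x−vt)/(2√(Dt)) = (15.9 − 16.4312)/1.278 = -0.4156; ½·erfc(-0.4156) = 0.7216.
C = 288 × 0.7216 = 208 mg/L.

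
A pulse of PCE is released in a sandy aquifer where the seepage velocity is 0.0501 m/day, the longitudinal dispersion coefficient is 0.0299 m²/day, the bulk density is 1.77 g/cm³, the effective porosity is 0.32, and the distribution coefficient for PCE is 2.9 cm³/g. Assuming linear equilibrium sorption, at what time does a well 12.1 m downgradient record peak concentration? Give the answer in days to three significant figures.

3920 days

Retardation factor R = 1 + ρ_b·K_d/n = 1 + 1.77 × 2.9/0.32 = 17.04.
Sorption retards both mechanisms: v_R = v/R = 0.002940 m/day, D_R = D/R = 0.001755 m²/day.
Peak time from v_R²t² + 2D_R t − x² = 0: t = (√(D_R² + v_R²x²) − D_R)/v_R².
√(D_R² + v_R²x²) = √(0.001755² + 0.002940² × 12.1²) = 0.03562; v_R² = 8.644e-06.
t = (0.03562 − 0.001755)/8.644e-06 = 3920 days.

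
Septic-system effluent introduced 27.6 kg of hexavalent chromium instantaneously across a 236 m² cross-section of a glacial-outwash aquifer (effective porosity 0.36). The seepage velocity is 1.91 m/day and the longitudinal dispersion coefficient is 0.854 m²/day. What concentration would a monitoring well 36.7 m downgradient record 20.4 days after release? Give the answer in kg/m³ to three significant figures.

For an instantaneous plane source, C(x,t) = M/(n_e·A·√(4πDt)) · exp(−(x−vt)²/(4Dt)), with n_e·A the pore (flow) area.
Plume center vt = 1.91 × 20.4 = 38.964 m, so the well at 36.7 m is 2.264 m upgradient of the peak.
√(4πDt) = 14.80 m, giving peak height M/(n_e·A·√(4πDt)) = 27.6/(0.36 × 236 × 14.80) = 0.02195 kg/m³.
(x−vt)²/(4Dt) = (-2.264)²/(4 × 0.854 × 20.4) = 0.07355; exp(−0.07355) = 0.9291.
C = 0.02195 × 0.9291 = 0.0204 kg/m³.

0.0204 kg/m³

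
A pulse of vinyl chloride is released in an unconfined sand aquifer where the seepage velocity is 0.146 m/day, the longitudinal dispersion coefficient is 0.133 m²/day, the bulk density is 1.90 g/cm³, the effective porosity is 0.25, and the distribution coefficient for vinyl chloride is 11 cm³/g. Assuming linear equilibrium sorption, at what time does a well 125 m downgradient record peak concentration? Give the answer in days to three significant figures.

Retardation factor R = 1 + ρ_b·K_d/n = 1 + 1.90 × 11/0.25 = 84.60.
Sorption retards both mechanisms: v_R = v/R = 0.001726 m/day, D_R = D/R = 0.001572 m²/day.
Peak time from v_R²t² + 2D_R t − x² = 0: t = (√(D_R² + v_R²x²) − D_R)/v_R².
√(D_R² + v_R²x²) = √(0.001572² + 0.001726² × 125²) = 0.2158; v_R² = 2.979e-06.
t = (0.2158 − 0.001572)/2.979e-06 = 71900 days.

71900 days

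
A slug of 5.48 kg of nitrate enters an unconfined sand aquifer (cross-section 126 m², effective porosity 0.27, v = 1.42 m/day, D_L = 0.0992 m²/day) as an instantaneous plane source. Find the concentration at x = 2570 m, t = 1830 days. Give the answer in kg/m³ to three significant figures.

0.00109 kg/m³

For an instantaneous plane source, C(x,t) = M/(n_e·A·√(4πDt)) · exp(−(x−vt)²/(4Dt)), with n_e·A the pore (flow) area.
Plume center vt = 1.42 × 1830 = 2598.6 m, so the well at 2570 m is 28.6 m upgradient of the peak.
√(4πDt) = 47.76 m, giving peak height M/(n_e·A·√(4πDt)) = 5.48/(0.27 × 126 × 47.76) = 0.003373 kg/m³.
(x−vt)²/(4Dt) = (-28.6)²/(4 × 0.0992 × 1830) = 1.126; exp(−1.126) = 0.3243.
C = 0.003373 × 0.3243 = 0.00109 kg/m³.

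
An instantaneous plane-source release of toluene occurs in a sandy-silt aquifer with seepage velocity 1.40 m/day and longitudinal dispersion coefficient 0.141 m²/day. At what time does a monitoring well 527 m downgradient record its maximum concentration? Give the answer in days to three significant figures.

376 days

For the 1D instantaneous-source solution, setting ∂C/∂t = 0 at fixed x gives v²t² + 2Dt − x² = 0, so t = (√(D² + v²x²) − D)/v².
√(D² + v²x²) = √(0.141² + 1.40² × 527²) = 737.8; v² = 1.96.
t = (737.8 − 0.141)/1.96 = 376 days (vs. the pure-advection estimate x/v = 376 d).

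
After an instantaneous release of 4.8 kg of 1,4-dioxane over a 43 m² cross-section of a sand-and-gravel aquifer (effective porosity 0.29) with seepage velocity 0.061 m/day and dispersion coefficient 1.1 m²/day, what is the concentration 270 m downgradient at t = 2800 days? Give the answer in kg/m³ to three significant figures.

For an instantaneous plane source, C(x,t) = M/(n_e·A·√(4πDt)) · exp(−(x−vt)²/(4Dt)), with n_e·A the pore (flow) area.
Plume center vt = 0.061 × 2800 = 170.8 m, so the well at 270 m is 99.2 m downgradient of the peak.
√(4πDt) = 196.7 m, giving peak height M/(n_e·A·√(4πDt)) = 4.8/(0.29 × 43 × 196.7) = 0.001957 kg/m³.
(x−vt)²/(4Dt) = (99.2)²/(4 × 1.1 × 2800) = 0.7988; exp(−0.7988) = 0.4499.
C = 0.001957 × 0.4499 = 0.000880 kg/m³.

0.000880 kg/m³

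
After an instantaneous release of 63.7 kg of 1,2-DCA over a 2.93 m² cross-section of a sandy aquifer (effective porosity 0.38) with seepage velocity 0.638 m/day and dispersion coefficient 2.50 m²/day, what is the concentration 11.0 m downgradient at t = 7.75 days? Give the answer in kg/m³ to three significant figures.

For an instantaneous plane source, C(x,t) = M/(n_e·A·√(4πDt)) · exp(−(x−vt)²/(4Dt)), with n_e·A the pore (flow) area.
Plume center vt = 0.638 × 7.75 = 4.9445 m, so the well at 11.0 m is 6.0555 m downgradient of the peak.
√(4πDt) = 15.60 m, giving peak height M/(n_e·A·√(4πDt)) = 63.7/(0.38 × 2.93 × 15.60) = 3.667 kg/m³.
(x−vt)²/(4Dt) = (6.0555)²/(4 × 2.50 × 7.75) = 0.4731; exp(−0.4731) = 0.6231.
C = 3.667 × 0.6231 = 2.28 kg/m³.

2.28 kg/m³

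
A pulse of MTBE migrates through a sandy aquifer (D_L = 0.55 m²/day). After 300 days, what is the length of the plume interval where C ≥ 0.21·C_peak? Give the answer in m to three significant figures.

64.2 m

The plume is Gaussian with σ = √(2Dt) = √(2 × 0.55 × 300) = 18.17 m.
C/C_peak = exp(−Δx²/(2σ²)) = 0.21 ⇒ Δx = σ·√(−2 ln 0.21) = 18.17 × 1.767 = 32.11 m.
Width = 2Δx = 64.2 m.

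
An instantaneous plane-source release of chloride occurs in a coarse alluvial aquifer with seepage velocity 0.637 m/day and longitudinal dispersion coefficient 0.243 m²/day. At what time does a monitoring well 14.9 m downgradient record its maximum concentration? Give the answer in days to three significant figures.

22.8 days

For the 1D instantaneous-source solution, setting ∂C/∂t = 0 at fixed x gives v²t² + 2Dt − x² = 0, so t = (√(D² + v²x²) − D)/v².
√(D² + v²x²) = √(0.243² + 0.637² × 14.9²) = 9.494; v² = 0.405769.
t = (9.494 − 0.243)/0.405769 = 22.8 days (vs. the pure-advection estimate x/v = 23.4 d).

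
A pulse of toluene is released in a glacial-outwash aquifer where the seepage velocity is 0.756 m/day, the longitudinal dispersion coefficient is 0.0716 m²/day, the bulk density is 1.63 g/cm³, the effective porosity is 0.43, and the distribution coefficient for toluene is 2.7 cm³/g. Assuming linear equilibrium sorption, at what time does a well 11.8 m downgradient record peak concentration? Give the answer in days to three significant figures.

174 days

Retardation factor R = 1 + ρ_b·K_d/n = 1 + 1.63 × 2.7/0.43 = 11.23.
Sorption retards both mechanisms: v_R = v/R = 0.06732 m/day, D_R = D/R = 0.006376 m²/day.
Peak time from v_R²t² + 2D_R t − x² = 0: t = (√(D_R² + v_R²x²) − D_R)/v_R².
√(D_R² + v_R²x²) = √(0.006376² + 0.06732² × 11.8²) = 0.7944; v_R² = 0.004532.
t = (0.7944 − 0.006376)/0.004532 = 174 days.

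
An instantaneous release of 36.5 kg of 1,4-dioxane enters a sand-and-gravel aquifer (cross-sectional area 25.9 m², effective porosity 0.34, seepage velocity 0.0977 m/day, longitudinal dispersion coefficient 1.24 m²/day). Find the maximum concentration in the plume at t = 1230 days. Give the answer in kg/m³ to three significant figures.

0.0299 kg/m³

The peak of an instantaneous 1D plume sits at x = vt; there the Gaussian factor is 1 and C_max = M/(n_e·A·√(4πDt)), where n_e·A is the pore area the mass is dissolved in.
√(4πDt) = √(4π × 1.24 × 1230) = 138.4 m, so C_max = 36.5/(0.34 × 25.9 × 138.4) = 0.0299 kg/m³.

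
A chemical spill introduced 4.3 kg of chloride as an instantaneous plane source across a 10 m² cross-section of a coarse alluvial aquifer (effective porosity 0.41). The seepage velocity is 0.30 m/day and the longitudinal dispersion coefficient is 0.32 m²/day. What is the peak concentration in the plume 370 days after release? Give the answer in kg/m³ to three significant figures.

0.0272 kg/m³

The peak of an instantaneous 1D plume sits at x = vt; there the Gaussian factor is 1 and C_max = M/(n_e·A·√(4πDt)), where n_e·A is the pore area the mass is dissolved in.
√(4πDt) = √(4π × 0.32 × 370) = 38.57 m, so C_max = 4.3/(0.41 × 10 × 38.57) = 0.0272 kg/m³.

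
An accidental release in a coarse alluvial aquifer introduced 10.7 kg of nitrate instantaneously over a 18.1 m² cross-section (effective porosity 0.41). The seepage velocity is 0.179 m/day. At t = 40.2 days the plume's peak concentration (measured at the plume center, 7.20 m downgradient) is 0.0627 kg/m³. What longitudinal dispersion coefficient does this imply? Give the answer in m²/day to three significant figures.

1.05 m²/day

At the plume center C_max = M/(n_e·A·√(4πDt)), so D = M²/(4πt·(n_e·A·C_max)²).
n_e·A·C_max = 0.41 × 18.1 × 0.0627 = 0.4653 kg/m.
D = 10.7²/(4π × 40.2 × 0.4653²) = 1.05 m²/day.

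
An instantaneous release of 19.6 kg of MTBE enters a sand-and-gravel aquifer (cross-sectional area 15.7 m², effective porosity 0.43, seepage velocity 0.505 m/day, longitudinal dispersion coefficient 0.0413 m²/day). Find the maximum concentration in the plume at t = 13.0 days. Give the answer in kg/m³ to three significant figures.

1.12 kg/m³

The peak of an instantaneous 1D plume sits at x = vt; there the Gaussian factor is 1 and C_max = M/(n_e·A·√(4πDt)), where n_e·A is the pore area the mass is dissolved in.
√(4πDt) = √(4π × 0.0413 × 13.0) = 2.597 m, so C_max = 19.6/(0.43 × 15.7 × 2.597) = 1.12 kg/m³.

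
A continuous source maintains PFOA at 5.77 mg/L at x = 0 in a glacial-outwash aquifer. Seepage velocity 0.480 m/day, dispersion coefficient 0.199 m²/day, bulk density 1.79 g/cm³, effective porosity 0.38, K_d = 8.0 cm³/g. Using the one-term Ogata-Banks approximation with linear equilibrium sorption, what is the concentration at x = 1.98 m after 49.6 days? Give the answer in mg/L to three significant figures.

0.162 mg/L

Retardation factor R = 1 + ρ_b·K_d/n = 1 + 1.79 × 8.0/0.38 = 38.68.
Sorption retards both mechanisms: v_R = v/R = 0.01241 m/day, D_R = D/R = 0.005145 m²/day.
v_R·t = 0.01241 × 49.6 = 0.615536 m; 2√(D_R t) = 1.010 m; argument = (1.98 − 0.615536)/1.010 = 1.351.
C = C₀ × ½·erfc(1.351) = 5.77 × 0.02803 = 0.162 mg/L.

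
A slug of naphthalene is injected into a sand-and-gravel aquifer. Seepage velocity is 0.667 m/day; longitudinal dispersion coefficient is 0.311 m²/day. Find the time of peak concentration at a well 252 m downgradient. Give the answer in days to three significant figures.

377 days

For the 1D instantaneous-source solution, setting ∂C/∂t = 0 at fixed x gives v²t² + 2Dt − x² = 0, so t = (√(D² + v²x²) − D)/v².
√(D² + v²x²) = √(0.311² + 0.667² × 252²) = 168.1; v² = 0.444889.
t = (168.1 − 0.311)/0.444889 = 377 days (vs. the pure-advection estimate x/v = 378 d).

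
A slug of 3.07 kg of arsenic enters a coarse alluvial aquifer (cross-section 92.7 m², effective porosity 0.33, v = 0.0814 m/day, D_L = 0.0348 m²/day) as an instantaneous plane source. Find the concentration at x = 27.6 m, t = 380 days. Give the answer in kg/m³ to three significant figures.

0.00631 kg/m³

For an instantaneous plane source, C(x,t) = M/(n_e·A·√(4πDt)) · exp(−(x−vt)²/(4Dt)), with n_e·A the pore (flow) area.
Plume center vt = 0.0814 × 380 = 30.932 m, so the well at 27.6 m is 3.332 m upgradient of the peak.
√(4πDt) = 12.89 m, giving peak height M/(n_e·A·√(4πDt)) = 3.07/(0.33 × 92.7 × 12.89) = 0.007786 kg/m³.
(x−vt)²/(4Dt) = (-3.332)²/(4 × 0.0348 × 380) = 0.2099; exp(−0.2099) = 0.8107.
C = 0.007786 × 0.8107 = 0.00631 kg/m³.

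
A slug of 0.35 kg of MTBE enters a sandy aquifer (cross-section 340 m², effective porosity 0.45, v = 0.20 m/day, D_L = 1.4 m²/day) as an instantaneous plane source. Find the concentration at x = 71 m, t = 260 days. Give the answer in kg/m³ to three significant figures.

2.64e-05 kg/m³

For an instantaneous plane source, C(x,t) = M/(n_e·A·√(4πDt)) · exp(−(x−vt)²/(4Dt)), with n_e·A the pore (flow) area.
Plume center vt = 0.20 × 260 = 52 m, so the well at 71 m is 19 m downgradient of the peak.
√(4πDt) = 67.63 m, giving peak height M/(n_e·A·√(4πDt)) = 0.35/(0.45 × 340 × 67.63) = 3.382e-05 kg/m³.
(x−vt)²/(4Dt) = (19)²/(4 × 1.4 × 260) = 0.2479; exp(−0.2479) = 0.7804.
C = 3.382e-05 × 0.7804 = 2.64e-05 kg/m³.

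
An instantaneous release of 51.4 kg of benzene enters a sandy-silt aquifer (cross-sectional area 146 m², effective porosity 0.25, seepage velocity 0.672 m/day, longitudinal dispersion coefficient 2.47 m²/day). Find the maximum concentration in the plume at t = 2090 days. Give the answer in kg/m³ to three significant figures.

The peak of an instantaneous 1D plume sits at x = vt; there the Gaussian factor is 1 and C_max = M/(n_e·A·√(4πDt)), where n_e·A is the pore area the mass is dissolved in.
√(4πDt) = √(4π × 2.47 × 2090) = 254.7 m, so C_max = 51.4/(0.25 × 146 × 254.7) = 0.00553 kg/m³.

0.00553 kg/m³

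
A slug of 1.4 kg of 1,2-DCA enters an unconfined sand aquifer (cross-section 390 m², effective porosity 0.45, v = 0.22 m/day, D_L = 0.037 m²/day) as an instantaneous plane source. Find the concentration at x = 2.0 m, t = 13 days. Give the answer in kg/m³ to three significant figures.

0.00221 kg/m³

For an instantaneous plane source, C(x,t) = M/(n_e·A·√(4πDt)) · exp(−(x−vt)²/(4Dt)), with n_e·A the pore (flow) area.
Plume center vt = 0.22 × 13 = 2.86 m, so the well at 2.0 m is 0.86 m upgradient of the peak.
√(4πDt) = 2.459 m, giving peak height M/(n_e·A·√(4πDt)) = 1.4/(0.45 × 390 × 2.459) = 0.003244 kg/m³.
(x−vt)²/(4Dt) = (-0.86)²/(4 × 0.037 × 13) = 0.3844; exp(−0.3844) = 0.6809.
C = 0.003244 × 0.6809 = 0.00221 kg/m³.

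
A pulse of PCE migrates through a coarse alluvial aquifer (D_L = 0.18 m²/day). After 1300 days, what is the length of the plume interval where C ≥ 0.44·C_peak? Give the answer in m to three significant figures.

The plume is Gaussian with σ = √(2Dt) = √(2 × 0.18 × 1300) = 21.63 m.
C/C_peak = exp(−Δx²/(2σ²)) = 0.44 ⇒ Δx = σ·√(−2 ln 0.44) = 21.63 × 1.281 = 27.71 m.
Width = 2Δx = 55.4 m.

55.4 m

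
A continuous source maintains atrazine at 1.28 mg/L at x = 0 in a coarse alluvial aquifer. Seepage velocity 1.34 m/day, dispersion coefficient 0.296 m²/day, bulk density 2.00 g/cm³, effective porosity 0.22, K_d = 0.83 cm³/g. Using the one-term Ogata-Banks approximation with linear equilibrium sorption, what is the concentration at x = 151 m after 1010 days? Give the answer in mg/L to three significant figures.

Retardation factor R = 1 + ρ_b·K_d/n = 1 + 2.00 × 0.83/0.22 = 8.545.
Sorption retards both mechanisms: v_R = v/R = 0.1568 m/day, D_R = D/R = 0.03464 m²/day.
v_R·t = 0.1568 × 1010 = 158.368 m; 2√(D_R t) = 11.83 m; argument = (151 − 158.368)/11.83 = -0.6228.
C = C₀ × ½·erfc(-0.6228) = 1.28 × 0.8108 = 1.04 mg/L.

1.04 mg/L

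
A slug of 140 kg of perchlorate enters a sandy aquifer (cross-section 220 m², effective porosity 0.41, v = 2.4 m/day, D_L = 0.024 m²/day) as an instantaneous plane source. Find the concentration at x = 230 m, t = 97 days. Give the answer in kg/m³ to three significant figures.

0.124 kg/m³

For an instantaneous plane source, C(x,t) = M/(n_e·A·√(4πDt)) · exp(−(x−vt)²/(4Dt)), with n_e·A the pore (flow) area.
Plume center vt = 2.4 × 97 = 232.8 m, so the well at 230 m is 2.8 m upgradient of the peak.
√(4πDt) = 5.409 m, giving peak height M/(n_e·A·√(4πDt)) = 140/(0.41 × 220 × 5.409) = 0.2869 kg/m³.
(x−vt)²/(4Dt) = (-2.8)²/(4 × 0.024 × 97) = 0.8419; exp(−0.8419) = 0.4309.
C = 0.2869 × 0.4309 = 0.124 kg/m³.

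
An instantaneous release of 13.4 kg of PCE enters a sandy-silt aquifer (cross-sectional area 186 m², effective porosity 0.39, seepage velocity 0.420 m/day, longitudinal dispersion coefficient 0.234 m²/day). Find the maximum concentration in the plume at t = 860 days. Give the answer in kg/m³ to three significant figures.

The peak of an instantaneous 1D plume sits at x = vt; there the Gaussian factor is 1 and C_max = M/(n_e·A·√(4πDt)), where n_e·A is the pore area the mass is dissolved in.
√(4πDt) = √(4π × 0.234 × 860) = 50.29 m, so C_max = 13.4/(0.39 × 186 × 50.29) = 0.00367 kg/m³.

0.00367 kg/m³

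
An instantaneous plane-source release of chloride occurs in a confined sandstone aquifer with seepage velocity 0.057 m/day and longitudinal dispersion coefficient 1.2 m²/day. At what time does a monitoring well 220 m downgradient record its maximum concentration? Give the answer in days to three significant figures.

3510 days

For the 1D instantaneous-source solution, setting ∂C/∂t = 0 at fixed x gives v²t² + 2Dt − x² = 0, so t = (√(D² + v²x²) − D)/v².
√(D² + v²x²) = √(1.2² + 0.057² × 220²) = 12.60; v² = 0.003249.
t = (12.60 − 1.2)/0.003249 = 3510 days (vs. the pure-advection estimate x/v = 3860 d).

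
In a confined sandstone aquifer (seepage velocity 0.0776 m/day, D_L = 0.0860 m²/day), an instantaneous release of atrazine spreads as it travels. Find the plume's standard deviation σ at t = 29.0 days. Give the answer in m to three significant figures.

Dispersive spreading gives a Gaussian with σ² = 2Dt; advection only shifts the center.
σ = √(2 × 0.0860 × 29.0) = 2.23 m.

2.23 m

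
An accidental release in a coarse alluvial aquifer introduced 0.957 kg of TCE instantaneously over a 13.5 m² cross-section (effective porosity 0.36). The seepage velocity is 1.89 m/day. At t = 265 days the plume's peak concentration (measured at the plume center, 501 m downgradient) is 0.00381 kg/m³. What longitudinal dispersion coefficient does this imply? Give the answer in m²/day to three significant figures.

At the plume center C_max = M/(n_e·A·√(4πDt)), so D = M²/(4πt·(n_e·A·C_max)²).
n_e·A·C_max = 0.36 × 13.5 × 0.00381 = 0.01852 kg/m.
D = 0.957²/(4π × 265 × 0.01852²) = 0.802 m²/day.

0.802 m²/day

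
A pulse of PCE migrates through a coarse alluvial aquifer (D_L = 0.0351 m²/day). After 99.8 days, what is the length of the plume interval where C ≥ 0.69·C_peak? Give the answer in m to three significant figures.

4.56 m

The plume is Gaussian with σ = √(2Dt) = √(2 × 0.0351 × 99.8) = 2.647 m.
C/C_peak = exp(−Δx²/(2σ²)) = 0.69 ⇒ Δx = σ·√(−2 ln 0.69) = 2.647 × 0.8615 = 2.280 m.
Width = 2Δx = 4.56 m.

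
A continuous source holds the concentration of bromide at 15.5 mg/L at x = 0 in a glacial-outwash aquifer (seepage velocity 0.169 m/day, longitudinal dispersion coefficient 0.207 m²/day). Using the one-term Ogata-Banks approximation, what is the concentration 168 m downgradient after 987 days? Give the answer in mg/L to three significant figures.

7.38 mg/L

For a continuous step input, C/C₀ ≈ ½·erfc((x−vt)/(2√(Dt))).
vt = 0.169 × 987 = 166.803 m and 2√(Dt) = 2√(0.207 × 987) = 28.59 m.
Argument (x−vt)/(2√(Dt)) = (168 − 166.803)/28.59 = 0.04187; ½·erfc(0.04187) = 0.4764.
C = 15.5 × 0.4764 = 7.38 mg/L.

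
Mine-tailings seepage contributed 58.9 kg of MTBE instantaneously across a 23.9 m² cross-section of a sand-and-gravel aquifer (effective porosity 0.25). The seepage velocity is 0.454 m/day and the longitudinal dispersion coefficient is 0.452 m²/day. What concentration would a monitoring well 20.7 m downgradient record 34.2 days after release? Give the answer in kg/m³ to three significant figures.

For an instantaneous plane source, C(x,t) = M/(n_e·A·√(4πDt)) · exp(−(x−vt)²/(4Dt)), with n_e·A the pore (flow) area.
Plume center vt = 0.454 × 34.2 = 15.5268 m, so the well at 20.7 m is 5.1732 m downgradient of the peak.
√(4πDt) = 13.94 m, giving peak height M/(n_e·A·√(4πDt)) = 58.9/(0.25 × 23.9 × 13.94) = 0.7072 kg/m³.
(x−vt)²/(4Dt) = (5.1732)²/(4 × 0.452 × 34.2) = 0.4328; exp(−0.4328) = 0.6487.
C = 0.7072 × 0.6487 = 0.459 kg/m³.

0.459 kg/m³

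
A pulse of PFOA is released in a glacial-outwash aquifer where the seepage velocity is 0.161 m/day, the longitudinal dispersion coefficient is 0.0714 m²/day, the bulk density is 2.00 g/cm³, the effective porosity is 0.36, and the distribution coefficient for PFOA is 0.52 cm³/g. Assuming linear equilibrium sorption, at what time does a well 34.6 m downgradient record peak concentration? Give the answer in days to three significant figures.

825 days

Retardation factor R = 1 + ρ_b·K_d/n = 1 + 2.00 × 0.52/0.36 = 3.889.
Sorption retards both mechanisms: v_R = v/R = 0.04140 m/day, D_R = D/R = 0.01836 m²/day.
Peak time from v_R²t² + 2D_R t − x² = 0: t = (√(D_R² + v_R²x²) − D_R)/v_R².
√(D_R² + v_R²x²) = √(0.01836² + 0.04140² × 34.6²) = 1.433; v_R² = 0.001714.
t = (1.433 − 0.01836)/0.001714 = 825 days.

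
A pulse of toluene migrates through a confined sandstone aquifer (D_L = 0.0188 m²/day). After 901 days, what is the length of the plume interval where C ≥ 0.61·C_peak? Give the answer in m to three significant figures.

The plume is Gaussian with σ = √(2Dt) = √(2 × 0.0188 × 901) = 5.820 m.
C/C_peak = exp(−Δx²/(2σ²)) = 0.61 ⇒ Δx = σ·√(−2 ln 0.61) = 5.820 × 0.9943 = 5.787 m.
Width = 2Δx = 11.6 m.

11.6 m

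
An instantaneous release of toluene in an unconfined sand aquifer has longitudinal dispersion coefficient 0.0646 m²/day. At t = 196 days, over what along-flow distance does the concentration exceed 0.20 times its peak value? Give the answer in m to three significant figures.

18.1 m

The plume is Gaussian with σ = √(2Dt) = √(2 × 0.0646 × 196) = 5.032 m.
C/C_peak = exp(−Δx²/(2σ²)) = 0.20 ⇒ Δx = σ·√(−2 ln 0.20) = 5.032 × 1.794 = 9.027 m.
Width = 2Δx = 18.1 m.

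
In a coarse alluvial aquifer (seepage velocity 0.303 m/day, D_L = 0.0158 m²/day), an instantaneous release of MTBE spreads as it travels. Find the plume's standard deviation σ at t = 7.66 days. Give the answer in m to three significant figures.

0.492 m

Dispersive spreading gives a Gaussian with σ² = 2Dt; advection only shifts the center.
σ = √(2 × 0.0158 × 7.66) = 0.492 m.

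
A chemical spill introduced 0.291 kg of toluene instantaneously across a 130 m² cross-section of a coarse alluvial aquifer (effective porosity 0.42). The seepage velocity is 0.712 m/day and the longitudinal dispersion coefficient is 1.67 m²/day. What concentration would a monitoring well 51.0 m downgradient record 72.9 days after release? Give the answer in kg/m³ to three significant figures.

0.000136 kg/m³

For an instantaneous plane source, C(x,t) = M/(n_e·A·√(4πDt)) · exp(−(x−vt)²/(4Dt)), with n_e·A the pore (flow) area.
Plume center vt = 0.712 × 72.9 = 51.9048 m, so the well at 51.0 m is 0.9048 m upgradient of the peak.
√(4πDt) = 39.11 m, giving peak height M/(n_e·A·√(4πDt)) = 0.291/(0.42 × 130 × 39.11) = 0.0001363 kg/m³.
(x−vt)²/(4Dt) = (-0.9048)²/(4 × 1.67 × 72.9) = 0.001681; exp(−0.001681) = 0.9983.
C = 0.0001363 × 0.9983 = 0.000136 kg/m³.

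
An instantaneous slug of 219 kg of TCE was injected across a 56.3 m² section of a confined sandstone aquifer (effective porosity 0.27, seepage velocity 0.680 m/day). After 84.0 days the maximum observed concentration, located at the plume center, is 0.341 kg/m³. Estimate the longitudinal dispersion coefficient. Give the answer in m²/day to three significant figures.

1.69 m²/day

At the plume center C_max = M/(n_e·A·√(4πDt)), so D = M²/(4πt·(n_e·A·C_max)²).
n_e·A·C_max = 0.27 × 56.3 × 0.341 = 5.184 kg/m.
D = 219²/(4π × 84.0 × 5.184²) = 1.69 m²/day.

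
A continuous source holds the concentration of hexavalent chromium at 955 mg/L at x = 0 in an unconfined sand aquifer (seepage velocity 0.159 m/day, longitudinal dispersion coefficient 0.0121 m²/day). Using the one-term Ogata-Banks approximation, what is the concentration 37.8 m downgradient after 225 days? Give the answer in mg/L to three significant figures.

184 mg/L

For a continuous step input, C/C₀ ≈ ½·erfc((x−vt)/(2√(Dt))).
vt = 0.159 × 225 = 35.775 m and 2√(Dt) = 2√(0.0121 × 225) = 3.300 m.
Argument (x−vt)/(2√(Dt)) = (37.8 − 35.775)/3.300 = 0.6136; ½·erfc(0.6136) = 0.1928.
C = 955 × 0.1928 = 184 mg/L.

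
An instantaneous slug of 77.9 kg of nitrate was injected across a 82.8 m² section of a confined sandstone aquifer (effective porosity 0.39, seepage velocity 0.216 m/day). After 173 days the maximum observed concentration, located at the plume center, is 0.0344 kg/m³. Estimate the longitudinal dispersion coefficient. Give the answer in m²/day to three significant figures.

At the plume center C_max = M/(n_e·A·√(4πDt)), so D = M²/(4πt·(n_e·A·C_max)²).
n_e·A·C_max = 0.39 × 82.8 × 0.0344 = 1.111 kg/m.
D = 77.9²/(4π × 173 × 1.111²) = 2.26 m²/day.

2.26 m²/day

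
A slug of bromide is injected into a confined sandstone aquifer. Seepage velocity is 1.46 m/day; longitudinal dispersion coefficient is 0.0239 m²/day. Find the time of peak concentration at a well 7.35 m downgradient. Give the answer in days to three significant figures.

5.02 days

For the 1D instantaneous-source solution, setting ∂C/∂t = 0 at fixed x gives v²t² + 2Dt − x² = 0, so t = (√(D² + v²x²) − D)/v².
√(D² + v²x²) = √(0.0239² + 1.46² × 7.35²) = 10.73; v² = 2.1316.
t = (10.73 − 0.0239)/2.1316 = 5.02 days (vs. the pure-advection estimate x/v = 5.03 d).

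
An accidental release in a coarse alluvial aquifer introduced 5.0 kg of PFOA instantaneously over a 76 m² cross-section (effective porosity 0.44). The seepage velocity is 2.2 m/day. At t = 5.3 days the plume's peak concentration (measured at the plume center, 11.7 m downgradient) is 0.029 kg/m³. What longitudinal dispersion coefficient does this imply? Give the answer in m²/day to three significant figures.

0.399 m²/day

At the plume center C_max = M/(n_e·A·√(4πDt)), so D = M²/(4πt·(n_e·A·C_max)²).
n_e·A·C_max = 0.44 × 76 × 0.029 = 0.9698 kg/m.
D = 5.0²/(4π × 5.3 × 0.9698²) = 0.399 m²/day.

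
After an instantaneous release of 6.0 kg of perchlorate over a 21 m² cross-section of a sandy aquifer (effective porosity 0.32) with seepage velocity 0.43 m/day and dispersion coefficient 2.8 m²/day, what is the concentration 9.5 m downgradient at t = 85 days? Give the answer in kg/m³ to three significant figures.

0.00757 kg/m³

For an instantaneous plane source, C(x,t) = M/(n_e·A·√(4πDt)) · exp(−(x−vt)²/(4Dt)), with n_e·A the pore (flow) area.
Plume center vt = 0.43 × 85 = 36.55 m, so the well at 9.5 m is 27.05 m upgradient of the peak.
√(4πDt) = 54.69 m, giving peak height M/(n_e·A·√(4πDt)) = 6.0/(0.32 × 21 × 54.69) = 0.01633 kg/m³.
(x−vt)²/(4Dt) = (-27.05)²/(4 × 2.8 × 85) = 0.7686; exp(−0.7686) = 0.4637.
C = 0.01633 × 0.4637 = 0.00757 kg/m³.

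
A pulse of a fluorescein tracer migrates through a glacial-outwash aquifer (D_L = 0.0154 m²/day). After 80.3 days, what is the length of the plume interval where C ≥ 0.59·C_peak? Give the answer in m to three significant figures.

3.23 m

The plume is Gaussian with σ = √(2Dt) = √(2 × 0.0154 × 80.3) = 1.573 m.
C/C_peak = exp(−Δx²/(2σ²)) = 0.59 ⇒ Δx = σ·√(−2 ln 0.59) = 1.573 × 1.027 = 1.615 m.
Width = 2Δx = 3.23 m.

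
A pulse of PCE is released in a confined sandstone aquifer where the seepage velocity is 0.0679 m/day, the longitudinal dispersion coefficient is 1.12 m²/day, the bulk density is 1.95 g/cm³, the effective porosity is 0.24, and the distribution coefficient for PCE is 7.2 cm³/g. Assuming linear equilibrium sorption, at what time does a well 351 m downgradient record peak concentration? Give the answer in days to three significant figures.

Retardation factor R = 1 + ρ_b·K_d/n = 1 + 1.95 × 7.2/0.24 = 59.50.
Sorption retards both mechanisms: v_R = v/R = 0.001141 m/day, D_R = D/R = 0.01882 m²/day.
Peak time from v_R²t² + 2D_R t − x² = 0: t = (√(D_R² + v_R²x²) − D_R)/v_R².
√(D_R² + v_R²x²) = √(0.01882² + 0.001141² × 351²) = 0.4009; v_R² = 1.302e-06.
t = (0.4009 − 0.01882)/1.302e-06 = 293000 days.

293000 days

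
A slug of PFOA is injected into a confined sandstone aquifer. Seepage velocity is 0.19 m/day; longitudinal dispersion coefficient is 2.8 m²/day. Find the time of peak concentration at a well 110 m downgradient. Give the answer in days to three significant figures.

For the 1D instantaneous-source solution, setting ∂C/∂t = 0 at fixed x gives v²t² + 2Dt − x² = 0, so t = (√(D² + v²x²) − D)/v².
√(D² + v²x²) = √(2.8² + 0.19² × 110²) = 21.09; v² = 0.0361.
t = (21.09 − 2.8)/0.0361 = 507 days (vs. the pure-advection estimate x/v = 579 d).

507 days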